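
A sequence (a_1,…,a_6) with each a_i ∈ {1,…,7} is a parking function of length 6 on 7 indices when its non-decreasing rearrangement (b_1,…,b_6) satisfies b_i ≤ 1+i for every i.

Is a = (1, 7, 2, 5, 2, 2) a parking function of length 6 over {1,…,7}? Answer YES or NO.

Sorted: b = (1, 2, 2, 2, 5, 7).
  b_1=1 ≤ 2
  b_2=2 ≤ 3
  b_3=2 ≤ 4
  b_4=2 ≤ 5
  b_5=5 ≤ 6
  b_6=7 ≤ 7
All bounds hold ⇒ YES

YES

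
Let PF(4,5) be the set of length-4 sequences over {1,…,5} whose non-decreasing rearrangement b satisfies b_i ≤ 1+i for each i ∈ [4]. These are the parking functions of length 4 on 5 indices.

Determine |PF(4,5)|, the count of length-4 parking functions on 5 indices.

|PF| = (6−4)·6^(4−1) = 2×216 = 432 (Konheim–Weiss)
E.g. (4,2,4,2) → sorted (2,2,4,4): b_i ≤ 1+i ∀i, a PF.

432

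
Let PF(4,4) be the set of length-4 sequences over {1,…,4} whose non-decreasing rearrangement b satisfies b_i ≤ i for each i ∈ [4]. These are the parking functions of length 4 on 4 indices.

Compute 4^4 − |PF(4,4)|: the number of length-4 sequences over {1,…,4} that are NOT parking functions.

131

#PF = (4−4+1)·(4+1)^(4−1) = 1 · 125 = 125
One tuple (2,4,3,4) → sorted (2,3,4,4): b_1=2>1, not a PF.
4^4 − 125 = 256 − 125 = 131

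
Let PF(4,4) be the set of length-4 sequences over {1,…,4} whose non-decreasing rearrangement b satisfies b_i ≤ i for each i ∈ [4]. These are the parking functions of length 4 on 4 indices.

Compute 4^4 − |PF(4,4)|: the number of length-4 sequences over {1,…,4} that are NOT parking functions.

131

|PF| = (4+1−4)·(4+1)^{4−1} = 1×125 = 125 [KW]
Check (4,2,4,4) → sorted (2,4,4,4): b_1=2>1, not a PF.
4^4 − 125 = 256 − 125 = 131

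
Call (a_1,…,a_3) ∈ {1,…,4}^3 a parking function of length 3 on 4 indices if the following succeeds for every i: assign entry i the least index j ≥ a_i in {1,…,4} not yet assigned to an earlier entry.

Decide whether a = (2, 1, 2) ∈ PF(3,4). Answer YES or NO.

YES

Sorted: b = (1, 2, 2).
  b_1=1 ≤ 2
  b_2=2 ≤ 3
  b_3=2 ≤ 4
All bounds hold ⇒ YES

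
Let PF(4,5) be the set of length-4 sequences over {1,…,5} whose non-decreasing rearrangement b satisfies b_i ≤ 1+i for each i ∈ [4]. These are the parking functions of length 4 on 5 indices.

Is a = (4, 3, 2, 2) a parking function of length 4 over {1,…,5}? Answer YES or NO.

YES

Sorted: b = (2, 2, 3, 4).
  b_1=2 ≤ 2
  b_2=2 ≤ 3
  b_3=3 ≤ 4
  b_4=4 ≤ 5
All bounds hold ⇒ YES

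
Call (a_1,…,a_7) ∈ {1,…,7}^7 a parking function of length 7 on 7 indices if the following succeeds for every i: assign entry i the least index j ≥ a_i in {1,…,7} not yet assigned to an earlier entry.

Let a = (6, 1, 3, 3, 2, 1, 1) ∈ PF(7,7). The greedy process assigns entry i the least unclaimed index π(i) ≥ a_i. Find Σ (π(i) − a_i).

11

Σπ = 7·8/2 = 28 (π permutes [7]); Σa = 6+1+3+3+2+1+1 = 17; disp = 28−17 = 11.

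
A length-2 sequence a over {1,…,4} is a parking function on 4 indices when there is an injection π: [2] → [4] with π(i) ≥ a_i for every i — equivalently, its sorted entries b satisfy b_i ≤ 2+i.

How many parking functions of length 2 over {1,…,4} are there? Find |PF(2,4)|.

15

|PF| = (4+1−2)·(4+1)^{2−1} = 3 · 5 = 15
One tuple (1,4) → sorted (1,4): b_i ≤ 2+i ∀i, a PF.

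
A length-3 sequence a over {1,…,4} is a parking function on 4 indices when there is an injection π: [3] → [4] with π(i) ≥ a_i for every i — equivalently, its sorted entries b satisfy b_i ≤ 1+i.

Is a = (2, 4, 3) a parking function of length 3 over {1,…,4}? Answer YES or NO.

Rearranged: b = (2, 3, 4).
  b_1=2 ≤ 2
  b_2=3 ≤ 3
  b_3=4 ≤ 4
All bounds hold ⇒ YES

YES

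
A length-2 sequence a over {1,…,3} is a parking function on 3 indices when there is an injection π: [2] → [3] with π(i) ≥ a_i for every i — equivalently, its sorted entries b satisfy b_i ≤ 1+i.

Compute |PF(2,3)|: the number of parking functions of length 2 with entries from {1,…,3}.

8

Count = (3+1−2)·(3+1)^{2−1} = 2×4 = 8 [KW]
Check (1,1) → sorted (1,1): b_i ≤ 1+i ∀i, a PF.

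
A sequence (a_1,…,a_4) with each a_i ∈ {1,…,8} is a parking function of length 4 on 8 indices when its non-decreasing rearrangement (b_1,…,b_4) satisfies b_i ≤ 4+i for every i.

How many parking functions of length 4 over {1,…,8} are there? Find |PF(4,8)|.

|PF| = (8+1−4)·(8+1)^{4−1} = 5·729 = 3645 [KW]
One tuple (4,4,2,2) → sorted (2,2,4,4): b_i ≤ 4+i ∀i, a PF.

3645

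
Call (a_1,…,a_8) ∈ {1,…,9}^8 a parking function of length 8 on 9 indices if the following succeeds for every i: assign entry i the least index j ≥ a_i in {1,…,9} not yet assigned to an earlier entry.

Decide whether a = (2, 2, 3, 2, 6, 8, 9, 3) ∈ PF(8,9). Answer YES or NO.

Order a: b = (2, 2, 2, 3, 3, 6, 8, 9).
  b_1=2 ≤ 2
  b_2=2 ≤ 3
  b_3=2 ≤ 4
  b_4=3 ≤ 5
  b_5=3 ≤ 6
  b_6=6 ≤ 7
  b_7=8 ≤ 8
  b_8=9 ≤ 9
All bounds hold ⇒ YES

YES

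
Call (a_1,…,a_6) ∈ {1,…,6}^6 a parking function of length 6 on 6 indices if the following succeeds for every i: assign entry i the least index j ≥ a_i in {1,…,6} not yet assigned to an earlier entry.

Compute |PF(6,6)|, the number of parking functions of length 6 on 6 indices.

16807

#PF = (6−6+1)·(6+1)^(6−1) = 1·16807 = 16807 (Pollak)
Example (2,6,4,5,1,1) → sorted (1,1,2,4,5,6): b_i ≤ i ∀i, a PF.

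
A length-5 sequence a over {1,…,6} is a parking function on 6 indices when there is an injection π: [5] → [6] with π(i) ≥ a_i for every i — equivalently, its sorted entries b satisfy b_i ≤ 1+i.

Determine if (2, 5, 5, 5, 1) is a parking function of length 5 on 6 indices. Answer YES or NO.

NO

Rearranged: b = (1, 2, 5, 5, 5).
  b_1=1 ≤ 2
  b_2=2 ≤ 3
  b_3=5 > 4
  fails at i=3 ⇒ NO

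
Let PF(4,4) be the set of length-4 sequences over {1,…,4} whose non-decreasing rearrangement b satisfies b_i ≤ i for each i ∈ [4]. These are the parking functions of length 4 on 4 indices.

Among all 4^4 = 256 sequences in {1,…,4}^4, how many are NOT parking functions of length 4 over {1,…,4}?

|PF| = (4+1−4)·(4+1)^{4−1} = 1 · 125 = 125
Check (3,4,2,3) → sorted (2,3,3,4): b_1=2>1, not a PF.
So 256 − 125 = 131 fail.

131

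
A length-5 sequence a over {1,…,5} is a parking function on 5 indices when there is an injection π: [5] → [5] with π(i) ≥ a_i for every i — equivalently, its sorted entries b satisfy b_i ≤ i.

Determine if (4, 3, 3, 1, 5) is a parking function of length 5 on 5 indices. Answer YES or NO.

NO

Order a: b = (1, 3, 3, 4, 5).
  b_1=1 ≤ 1
  b_2=3 > 2
  fails at i=2 ⇒ NO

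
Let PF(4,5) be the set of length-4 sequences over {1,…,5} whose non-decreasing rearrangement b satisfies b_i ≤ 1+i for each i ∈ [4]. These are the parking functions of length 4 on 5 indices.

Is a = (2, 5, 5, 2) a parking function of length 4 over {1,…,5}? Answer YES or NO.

Order a: b = (2, 2, 5, 5).
  b_1=2 ≤ 2
  b_2=2 ≤ 3
  b_3=5 > 4
  fails at i=3 ⇒ NO

NO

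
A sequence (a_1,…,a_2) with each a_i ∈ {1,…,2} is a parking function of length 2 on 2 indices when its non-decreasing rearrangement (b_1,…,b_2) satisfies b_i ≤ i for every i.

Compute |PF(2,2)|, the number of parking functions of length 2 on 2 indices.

3

#PF = 1·3^1 = 1 · 3 = 3 (Konheim–Weiss)
One tuple (1,2) → sorted (1,2): b_i ≤ i ∀i, a PF.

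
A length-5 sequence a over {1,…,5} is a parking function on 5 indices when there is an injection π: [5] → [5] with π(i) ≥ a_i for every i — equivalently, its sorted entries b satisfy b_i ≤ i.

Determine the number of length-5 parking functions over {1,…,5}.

1296

Count = 1·6^4 = 1·1296 = 1296 [KW]
Example (1,5,2,1,3) → sorted (1,1,2,3,5): b_i ≤ i ∀i, a PF.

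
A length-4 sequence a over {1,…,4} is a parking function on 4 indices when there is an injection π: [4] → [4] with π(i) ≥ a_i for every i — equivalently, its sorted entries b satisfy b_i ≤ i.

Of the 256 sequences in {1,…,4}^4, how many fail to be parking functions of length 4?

|PF(4,4)| = 1·5^3 = 1·125 = 125
E.g. (4,4,4,3) → sorted (3,4,4,4): b_1=3>1, not a PF.
Total 256; non-PF = 256−125 = 131

131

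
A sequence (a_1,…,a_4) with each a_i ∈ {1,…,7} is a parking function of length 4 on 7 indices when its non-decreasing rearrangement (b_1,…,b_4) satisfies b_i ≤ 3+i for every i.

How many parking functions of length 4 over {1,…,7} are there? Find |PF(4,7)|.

2048

|PF| = 4·8^3 = 4×512 = 2048 [KW]
Check (7,4,5,5) → sorted (4,5,5,7): b_i ≤ 3+i ∀i, a PF.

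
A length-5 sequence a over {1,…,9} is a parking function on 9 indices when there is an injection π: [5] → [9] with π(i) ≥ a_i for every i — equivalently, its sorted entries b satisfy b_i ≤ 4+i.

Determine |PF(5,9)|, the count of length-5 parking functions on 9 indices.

50000

|PF(5,9)| = (9−5+1)·(9+1)^(5−1) = 5×10000 = 50000 (Pollak)
Check (1,9,6,3,8) → sorted (1,3,6,8,9): b_i ≤ 4+i ∀i, a PF.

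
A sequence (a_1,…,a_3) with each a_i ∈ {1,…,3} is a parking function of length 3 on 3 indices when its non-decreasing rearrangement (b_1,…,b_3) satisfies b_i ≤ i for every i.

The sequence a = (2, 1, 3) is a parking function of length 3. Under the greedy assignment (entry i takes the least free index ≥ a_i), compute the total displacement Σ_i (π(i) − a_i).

0

Σπ(i) = 1+…+3 = 6; Σa = 2+1+3 = 6; disp = 6−6 = 0.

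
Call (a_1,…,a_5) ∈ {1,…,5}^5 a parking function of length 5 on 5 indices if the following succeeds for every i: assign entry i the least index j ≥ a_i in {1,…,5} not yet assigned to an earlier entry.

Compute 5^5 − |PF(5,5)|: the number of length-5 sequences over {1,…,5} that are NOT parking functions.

|PF(5,5)| = (5−5+1)·(5+1)^(5−1) = 1×1296 = 1296 [KW]
Example (5,4,4,3,5) → sorted (3,4,4,5,5): b_1=3>1, not a PF.
Total 3125; non-PF = 3125−1296 = 1829

1829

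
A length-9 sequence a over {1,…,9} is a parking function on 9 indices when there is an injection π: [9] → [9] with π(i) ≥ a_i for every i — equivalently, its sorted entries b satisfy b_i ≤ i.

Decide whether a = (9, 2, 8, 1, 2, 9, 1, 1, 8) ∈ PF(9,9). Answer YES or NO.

Order a: b = (1, 1, 1, 2, 2, 8, 8, 9, 9).
  b_1=1 ≤ 1
  b_2=1 ≤ 2
  b_3=1 ≤ 3
  b_4=2 ≤ 4
  b_5=2 ≤ 5
  b_6=8 > 6
  fails at i=6 ⇒ NO

NO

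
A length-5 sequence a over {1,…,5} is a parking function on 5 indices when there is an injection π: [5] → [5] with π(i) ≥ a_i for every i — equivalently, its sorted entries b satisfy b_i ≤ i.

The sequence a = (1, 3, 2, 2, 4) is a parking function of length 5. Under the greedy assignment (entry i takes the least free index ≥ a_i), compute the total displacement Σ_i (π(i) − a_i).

3

Σπ = 15 ({1..5} each once); Σa = 1+3+2+2+4 = 12; disp = 15−12 = 3.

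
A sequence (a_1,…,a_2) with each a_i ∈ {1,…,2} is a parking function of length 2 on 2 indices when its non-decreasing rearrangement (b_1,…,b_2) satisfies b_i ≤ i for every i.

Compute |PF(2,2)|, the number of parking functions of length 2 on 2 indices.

Count = (2−2+1)·(2+1)^(2−1) = 1 · 3 = 3
E.g. (1,2) → sorted (1,2): b_i ≤ i ∀i, a PF.

3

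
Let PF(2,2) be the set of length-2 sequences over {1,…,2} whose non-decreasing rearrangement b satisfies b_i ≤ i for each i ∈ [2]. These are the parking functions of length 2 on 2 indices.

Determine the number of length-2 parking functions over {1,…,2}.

#PF = (3−2)·3^(2−1) = 1·3 = 3
Check (2,1) → sorted (1,2): b_i ≤ i ∀i, a PF.

3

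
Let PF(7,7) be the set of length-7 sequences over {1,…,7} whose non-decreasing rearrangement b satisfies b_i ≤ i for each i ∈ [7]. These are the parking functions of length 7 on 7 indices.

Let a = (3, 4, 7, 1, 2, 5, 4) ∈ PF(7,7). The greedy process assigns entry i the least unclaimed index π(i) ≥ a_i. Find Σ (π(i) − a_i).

2

Σπ(i) = 1+…+7 = 28; Σa = 3+4+7+1+2+5+4 = 26; disp = 28−26 = 2.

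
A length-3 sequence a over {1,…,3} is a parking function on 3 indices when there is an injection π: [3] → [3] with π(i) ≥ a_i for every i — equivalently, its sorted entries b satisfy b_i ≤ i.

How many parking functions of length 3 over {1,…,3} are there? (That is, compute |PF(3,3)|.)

16

Count = (4−3)·4^(3−1) = 1×16 = 16 [KW]
E.g. (2,1,2) → sorted (1,2,2): b_i ≤ i ∀i, a PF.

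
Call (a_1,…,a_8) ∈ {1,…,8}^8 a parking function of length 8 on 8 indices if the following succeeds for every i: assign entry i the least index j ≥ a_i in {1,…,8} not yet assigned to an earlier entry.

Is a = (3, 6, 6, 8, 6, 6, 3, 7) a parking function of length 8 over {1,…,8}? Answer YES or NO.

NO

Order a: b = (3, 3, 6, 6, 6, 6, 7, 8).
  b_1=3 > 1
  fails at i=1 ⇒ NO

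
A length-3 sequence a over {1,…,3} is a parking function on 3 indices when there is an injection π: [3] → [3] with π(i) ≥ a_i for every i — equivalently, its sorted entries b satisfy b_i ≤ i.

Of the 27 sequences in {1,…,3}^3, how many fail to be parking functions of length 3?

|PF(3,3)| = (3−3+1)·(3+1)^(3−1) = 1×16 = 16 [KW]
One tuple (3,2,2) → sorted (2,2,3): b_1=2>1, not a PF.
3^3 − 16 = 27 − 16 = 11

11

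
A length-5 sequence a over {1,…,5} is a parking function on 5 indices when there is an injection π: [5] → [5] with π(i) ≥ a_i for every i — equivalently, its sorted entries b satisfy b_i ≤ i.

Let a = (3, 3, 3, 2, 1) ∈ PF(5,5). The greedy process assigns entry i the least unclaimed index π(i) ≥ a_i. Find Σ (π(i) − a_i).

Σπ = 5·6/2 = 15 (π permutes [5]); Σa = 3+3+3+2+1 = 12; disp = 15−12 = 3.

3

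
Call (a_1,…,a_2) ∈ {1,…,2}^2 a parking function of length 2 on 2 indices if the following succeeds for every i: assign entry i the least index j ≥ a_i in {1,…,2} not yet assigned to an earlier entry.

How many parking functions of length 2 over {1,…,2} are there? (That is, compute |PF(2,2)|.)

|PF(2,2)| = 1·3^1 = 1 · 3 = 3 (Konheim–Weiss)
Example (1,2) → sorted (1,2): b_i ≤ i ∀i, a PF.

3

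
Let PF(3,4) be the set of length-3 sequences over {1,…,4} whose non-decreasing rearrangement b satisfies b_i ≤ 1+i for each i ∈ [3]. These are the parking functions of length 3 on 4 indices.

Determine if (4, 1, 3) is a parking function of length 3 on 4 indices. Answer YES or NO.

YES

Sorted: b = (1, 3, 4).
  b_1=1 ≤ 2
  b_2=3 ≤ 3
  b_3=4 ≤ 4
All bounds hold ⇒ YES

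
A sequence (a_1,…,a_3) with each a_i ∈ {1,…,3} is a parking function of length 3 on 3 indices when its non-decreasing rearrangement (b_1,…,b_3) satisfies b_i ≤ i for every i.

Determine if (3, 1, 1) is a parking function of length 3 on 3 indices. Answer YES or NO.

YES

Order a: b = (1, 1, 3).
  b_1=1 ≤ 1
  b_2=1 ≤ 2
  b_3=3 ≤ 3
All bounds hold ⇒ YES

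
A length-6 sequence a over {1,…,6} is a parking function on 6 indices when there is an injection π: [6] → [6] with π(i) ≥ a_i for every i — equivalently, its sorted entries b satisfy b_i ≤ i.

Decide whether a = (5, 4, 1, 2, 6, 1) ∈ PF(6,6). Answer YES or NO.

YES

Rearranged: b = (1, 1, 2, 4, 5, 6).
  b_1=1 ≤ 1
  b_2=1 ≤ 2
  b_3=2 ≤ 3
  b_4=4 ≤ 4
  b_5=5 ≤ 5
  b_6=6 ≤ 6
All bounds hold ⇒ YES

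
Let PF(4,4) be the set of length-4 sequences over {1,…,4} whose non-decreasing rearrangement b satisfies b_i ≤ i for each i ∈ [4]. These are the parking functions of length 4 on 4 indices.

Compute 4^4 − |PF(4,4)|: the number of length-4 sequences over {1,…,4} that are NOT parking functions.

|PF| = 1·5^3 = 1 · 125 = 125 (Pollak)
One tuple (3,2,4,3) → sorted (2,3,3,4): b_1=2>1, not a PF.
So 256 − 125 = 131 fail.

131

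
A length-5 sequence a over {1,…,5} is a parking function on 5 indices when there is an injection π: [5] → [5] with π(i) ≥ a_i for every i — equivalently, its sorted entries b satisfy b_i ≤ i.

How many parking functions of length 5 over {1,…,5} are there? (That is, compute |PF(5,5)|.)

|PF(5,5)| = (5+1−5)·(5+1)^{5−1} = 1·1296 = 1296 (Konheim–Weiss)
Check (3,2,5,4,1) → sorted (1,2,3,4,5): b_i ≤ i ∀i, a PF.

1296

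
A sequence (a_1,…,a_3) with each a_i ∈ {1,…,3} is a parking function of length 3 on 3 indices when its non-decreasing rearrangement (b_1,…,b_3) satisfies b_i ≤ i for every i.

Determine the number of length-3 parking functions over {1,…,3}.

Count = 1·4^2 = 1 · 16 = 16
Example (3,2,1) → sorted (1,2,3): b_i ≤ i ∀i, a PF.

16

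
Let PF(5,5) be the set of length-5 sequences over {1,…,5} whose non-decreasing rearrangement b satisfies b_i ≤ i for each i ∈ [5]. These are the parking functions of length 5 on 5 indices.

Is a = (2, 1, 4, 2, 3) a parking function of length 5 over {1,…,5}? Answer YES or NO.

YES

Rearranged: b = (1, 2, 2, 3, 4).
  b_1=1 ≤ 1
  b_2=2 ≤ 2
  b_3=2 ≤ 3
  b_4=3 ≤ 4
  b_5=4 ≤ 5
All bounds hold ⇒ YES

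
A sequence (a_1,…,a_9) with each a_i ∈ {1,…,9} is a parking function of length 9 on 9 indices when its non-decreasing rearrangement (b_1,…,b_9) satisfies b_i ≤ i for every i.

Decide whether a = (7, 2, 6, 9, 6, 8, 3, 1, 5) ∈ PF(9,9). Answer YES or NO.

Rearranged: b = (1, 2, 3, 5, 6, 6, 7, 8, 9).
  b_1=1 ≤ 1
  b_2=2 ≤ 2
  b_3=3 ≤ 3
  b_4=5 > 4
  fails at i=4 ⇒ NO

NO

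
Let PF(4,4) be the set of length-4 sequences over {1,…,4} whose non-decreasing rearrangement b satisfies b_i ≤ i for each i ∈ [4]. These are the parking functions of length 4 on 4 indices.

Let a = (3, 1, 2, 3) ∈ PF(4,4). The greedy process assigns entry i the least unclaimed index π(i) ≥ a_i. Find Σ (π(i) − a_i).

1

Σπ = 4·5/2 = 10 (π permutes [4]); Σa = 3+1+2+3 = 9; disp = 10−9 = 1.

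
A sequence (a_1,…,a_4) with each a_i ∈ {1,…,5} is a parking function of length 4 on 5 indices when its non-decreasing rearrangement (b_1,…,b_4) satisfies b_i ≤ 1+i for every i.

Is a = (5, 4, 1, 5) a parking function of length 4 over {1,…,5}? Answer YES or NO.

Rearranged: b = (1, 4, 5, 5).
  b_1=1 ≤ 2
  b_2=4 > 3
  fails at i=2 ⇒ NO

NO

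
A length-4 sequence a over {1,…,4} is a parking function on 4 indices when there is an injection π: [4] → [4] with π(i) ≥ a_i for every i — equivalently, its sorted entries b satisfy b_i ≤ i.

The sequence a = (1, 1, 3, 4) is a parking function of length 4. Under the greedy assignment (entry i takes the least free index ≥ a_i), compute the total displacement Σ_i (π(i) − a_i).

1

Σπ(i) = 1+…+4 = 10; Σa = 1+1+3+4 = 9; disp = 10−9 = 1.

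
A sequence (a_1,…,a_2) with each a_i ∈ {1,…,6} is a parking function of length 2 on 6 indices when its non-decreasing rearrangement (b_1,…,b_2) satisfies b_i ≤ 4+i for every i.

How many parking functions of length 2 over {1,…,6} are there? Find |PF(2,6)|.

|PF(2,6)| = (6−2+1)·(6+1)^(2−1) = 5 · 7 = 35
E.g. (5,6) → sorted (5,6): b_i ≤ 4+i ∀i, a PF.

35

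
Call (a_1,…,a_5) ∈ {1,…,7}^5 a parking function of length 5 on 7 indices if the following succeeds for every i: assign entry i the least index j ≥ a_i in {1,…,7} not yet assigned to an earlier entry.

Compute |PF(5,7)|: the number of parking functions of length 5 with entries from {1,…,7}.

|PF| = (7−5+1)·(7+1)^(5−1) = 3·4096 = 12288 [KW]
One tuple (2,1,5,1,2) → sorted (1,1,2,2,5): b_i ≤ 2+i ∀i, a PF.

12288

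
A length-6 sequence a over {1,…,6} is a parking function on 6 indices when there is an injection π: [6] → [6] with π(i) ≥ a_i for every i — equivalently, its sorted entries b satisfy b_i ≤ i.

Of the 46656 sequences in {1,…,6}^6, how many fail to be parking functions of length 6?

29849

|PF(6,6)| = (6−6+1)·(6+1)^(6−1) = 1·16807 = 16807 (Pollak)
E.g. (4,5,4,6,5,5) → sorted (4,4,5,5,5,6): b_1=4>1, not a PF.
So 46656 − 16807 = 29849 fail.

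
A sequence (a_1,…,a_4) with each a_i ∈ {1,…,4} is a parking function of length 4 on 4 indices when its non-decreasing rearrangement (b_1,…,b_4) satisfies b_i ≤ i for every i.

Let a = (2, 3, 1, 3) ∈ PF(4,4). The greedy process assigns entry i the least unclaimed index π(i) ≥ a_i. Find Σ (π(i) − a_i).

Σπ = 4·5/2 = 10 (π permutes [4]); Σa = 2+3+1+3 = 9; disp = 10−9 = 1.

1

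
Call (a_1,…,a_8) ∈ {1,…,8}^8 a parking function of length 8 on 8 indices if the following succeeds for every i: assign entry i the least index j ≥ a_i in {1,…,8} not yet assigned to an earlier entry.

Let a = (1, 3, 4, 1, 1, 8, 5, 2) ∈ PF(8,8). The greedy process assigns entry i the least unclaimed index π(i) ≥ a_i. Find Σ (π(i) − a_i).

11

Σπ(i) = 1+…+8 = 36; Σa = 1+3+4+1+1+8+5+2 = 25; disp = 36−25 = 11.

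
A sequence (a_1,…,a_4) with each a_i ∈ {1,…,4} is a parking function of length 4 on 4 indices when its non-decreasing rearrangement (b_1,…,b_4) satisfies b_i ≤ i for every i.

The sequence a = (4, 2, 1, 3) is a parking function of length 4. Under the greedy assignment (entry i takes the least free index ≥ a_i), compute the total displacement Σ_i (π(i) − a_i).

Σπ(i) = 1+…+4 = 10; Σa = 4+2+1+3 = 10; disp = 10−10 = 0.

0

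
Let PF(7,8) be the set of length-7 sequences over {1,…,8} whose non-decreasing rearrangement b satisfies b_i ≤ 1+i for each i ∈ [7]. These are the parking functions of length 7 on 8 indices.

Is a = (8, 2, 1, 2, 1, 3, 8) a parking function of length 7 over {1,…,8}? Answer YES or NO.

Sorted: b = (1, 1, 2, 2, 3, 8, 8).
  b_1=1 ≤ 2
  b_2=1 ≤ 3
  b_3=2 ≤ 4
  b_4=2 ≤ 5
  b_5=3 ≤ 6
  b_6=8 > 7
  fails at i=6 ⇒ NO

NO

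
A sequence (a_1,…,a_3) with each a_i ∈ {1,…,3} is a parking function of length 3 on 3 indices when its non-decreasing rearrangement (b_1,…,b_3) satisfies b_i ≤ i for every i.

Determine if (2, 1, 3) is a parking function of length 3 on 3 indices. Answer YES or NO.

Order a: b = (1, 2, 3).
  b_1=1 ≤ 1
  b_2=2 ≤ 2
  b_3=3 ≤ 3
All bounds hold ⇒ YES

YES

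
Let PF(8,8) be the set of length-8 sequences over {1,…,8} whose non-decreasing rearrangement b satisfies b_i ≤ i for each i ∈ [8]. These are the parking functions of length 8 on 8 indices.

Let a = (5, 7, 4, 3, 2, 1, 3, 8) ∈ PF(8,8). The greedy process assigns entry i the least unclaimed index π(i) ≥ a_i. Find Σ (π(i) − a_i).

3

Σπ = 36 ({1..8} each once); Σa = 5+7+4+3+2+1+3+8 = 33; disp = 36−33 = 3.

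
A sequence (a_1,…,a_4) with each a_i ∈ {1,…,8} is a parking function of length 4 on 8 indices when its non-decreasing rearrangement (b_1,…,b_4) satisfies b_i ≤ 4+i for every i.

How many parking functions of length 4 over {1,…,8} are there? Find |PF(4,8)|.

|PF| = (8+1−4)·(8+1)^{4−1} = 5·729 = 3645
E.g. (6,7,6,3) → sorted (3,6,6,7): b_i ≤ 4+i ∀i, a PF.

3645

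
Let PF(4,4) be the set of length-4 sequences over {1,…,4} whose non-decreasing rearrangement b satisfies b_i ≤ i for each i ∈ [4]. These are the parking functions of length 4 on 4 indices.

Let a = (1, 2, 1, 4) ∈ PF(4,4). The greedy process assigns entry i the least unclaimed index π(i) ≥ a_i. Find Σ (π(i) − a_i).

2

Σπ = 10 ({1..4} each once); Σa = 1+2+1+4 = 8; disp = 10−8 = 2.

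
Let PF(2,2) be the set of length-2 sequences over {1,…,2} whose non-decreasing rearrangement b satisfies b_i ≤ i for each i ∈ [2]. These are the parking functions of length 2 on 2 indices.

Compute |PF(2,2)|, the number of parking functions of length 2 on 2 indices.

|PF| = (2−2+1)·(2+1)^(2−1) = 1·3 = 3 (Pollak)
E.g. (2,1) → sorted (1,2): b_i ≤ i ∀i, a PF.

3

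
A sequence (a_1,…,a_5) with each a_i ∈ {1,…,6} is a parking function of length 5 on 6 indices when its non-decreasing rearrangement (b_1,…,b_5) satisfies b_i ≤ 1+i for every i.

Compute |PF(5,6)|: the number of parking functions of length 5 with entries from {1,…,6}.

4802

#PF = 2·7^4 = 2·2401 = 4802 (Konheim–Weiss)
Example (6,2,4,4,2) → sorted (2,2,4,4,6): b_i ≤ 1+i ∀i, a PF.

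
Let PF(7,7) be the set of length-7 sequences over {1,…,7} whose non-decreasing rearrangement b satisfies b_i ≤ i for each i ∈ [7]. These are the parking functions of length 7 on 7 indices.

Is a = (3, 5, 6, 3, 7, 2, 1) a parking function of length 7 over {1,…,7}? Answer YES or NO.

Order a: b = (1, 2, 3, 3, 5, 6, 7).
  b_1=1 ≤ 1
  b_2=2 ≤ 2
  b_3=3 ≤ 3
  b_4=3 ≤ 4
  b_5=5 ≤ 5
  b_6=6 ≤ 6
  b_7=7 ≤ 7
All bounds hold ⇒ YES

YES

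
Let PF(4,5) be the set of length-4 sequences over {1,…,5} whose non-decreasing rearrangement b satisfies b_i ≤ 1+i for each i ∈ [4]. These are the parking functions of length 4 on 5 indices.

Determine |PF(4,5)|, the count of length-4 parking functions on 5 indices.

432

Count = (5+1−4)·(5+1)^{4−1} = 2·216 = 432 [KW]
E.g. (1,4,5,1) → sorted (1,1,4,5): b_i ≤ 1+i ∀i, a PF.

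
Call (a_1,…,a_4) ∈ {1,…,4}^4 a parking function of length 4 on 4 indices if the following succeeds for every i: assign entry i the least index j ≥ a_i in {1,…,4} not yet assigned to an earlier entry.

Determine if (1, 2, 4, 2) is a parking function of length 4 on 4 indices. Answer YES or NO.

YES

Order a: b = (1, 2, 2, 4).
  b_1=1 ≤ 1
  b_2=2 ≤ 2
  b_3=2 ≤ 3
  b_4=4 ≤ 4
All bounds hold ⇒ YES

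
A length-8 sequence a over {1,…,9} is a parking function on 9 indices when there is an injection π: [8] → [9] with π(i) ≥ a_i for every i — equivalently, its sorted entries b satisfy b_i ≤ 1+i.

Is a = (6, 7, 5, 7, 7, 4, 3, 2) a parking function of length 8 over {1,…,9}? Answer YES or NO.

Rearranged: b = (2, 3, 4, 5, 6, 7, 7, 7).
  b_1=2 ≤ 2
  b_2=3 ≤ 3
  b_3=4 ≤ 4
  b_4=5 ≤ 5
  b_5=6 ≤ 6
  b_6=7 ≤ 7
  b_7=7 ≤ 8
  b_8=7 ≤ 9
All bounds hold ⇒ YES

YES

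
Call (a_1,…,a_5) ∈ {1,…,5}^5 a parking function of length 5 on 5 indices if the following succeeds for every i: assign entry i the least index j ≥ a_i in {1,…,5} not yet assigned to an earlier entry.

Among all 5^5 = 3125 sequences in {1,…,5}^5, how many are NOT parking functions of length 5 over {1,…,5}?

1829

|PF| = (6−5)·6^(5−1) = 1 · 1296 = 1296 [KW]
E.g. (1,2,5,5,4) → sorted (1,2,4,5,5): b_3=4>3, not a PF.
Total 3125; non-PF = 3125−1296 = 1829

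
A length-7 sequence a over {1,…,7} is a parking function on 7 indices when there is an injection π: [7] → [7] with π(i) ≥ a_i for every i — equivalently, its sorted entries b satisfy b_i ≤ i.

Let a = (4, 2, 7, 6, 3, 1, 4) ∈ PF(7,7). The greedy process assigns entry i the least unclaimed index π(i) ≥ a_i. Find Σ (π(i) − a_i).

Σπ = 7·8/2 = 28 (π permutes [7]); Σa = 4+2+7+6+3+1+4 = 27; disp = 28−27 = 1.

1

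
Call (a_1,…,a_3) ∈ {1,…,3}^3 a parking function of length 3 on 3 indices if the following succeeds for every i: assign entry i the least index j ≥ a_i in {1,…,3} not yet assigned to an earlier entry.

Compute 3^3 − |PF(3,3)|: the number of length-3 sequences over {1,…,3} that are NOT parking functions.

Count = (4−3)·4^(3−1) = 1×16 = 16
Check (2,3,2) → sorted (2,2,3): b_1=2>1, not a PF.
3^3 − 16 = 27 − 16 = 11

11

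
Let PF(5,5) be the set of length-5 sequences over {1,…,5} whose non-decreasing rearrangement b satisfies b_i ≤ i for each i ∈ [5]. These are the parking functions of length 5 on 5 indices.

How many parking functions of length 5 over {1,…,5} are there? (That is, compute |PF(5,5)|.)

|PF| = (6−5)·6^(5−1) = 1 · 1296 = 1296 (Konheim–Weiss)
E.g. (1,2,5,1,4) → sorted (1,1,2,4,5): b_i ≤ i ∀i, a PF.

1296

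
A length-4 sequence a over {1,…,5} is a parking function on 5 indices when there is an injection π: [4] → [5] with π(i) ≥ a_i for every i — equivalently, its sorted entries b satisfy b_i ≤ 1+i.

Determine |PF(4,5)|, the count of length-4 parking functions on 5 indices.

|PF(4,5)| = (5−4+1)·(5+1)^(4−1) = 2×216 = 432 [KW]
E.g. (2,4,1,5) → sorted (1,2,4,5): b_i ≤ 1+i ∀i, a PF.

432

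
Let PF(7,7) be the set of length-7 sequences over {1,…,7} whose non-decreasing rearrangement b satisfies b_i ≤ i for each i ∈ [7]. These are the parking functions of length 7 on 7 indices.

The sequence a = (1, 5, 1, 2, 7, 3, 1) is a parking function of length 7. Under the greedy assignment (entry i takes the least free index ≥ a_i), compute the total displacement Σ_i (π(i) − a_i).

8

Σπ(i) = 1+…+7 = 28; Σa = 1+5+1+2+7+3+1 = 20; disp = 28−20 = 8.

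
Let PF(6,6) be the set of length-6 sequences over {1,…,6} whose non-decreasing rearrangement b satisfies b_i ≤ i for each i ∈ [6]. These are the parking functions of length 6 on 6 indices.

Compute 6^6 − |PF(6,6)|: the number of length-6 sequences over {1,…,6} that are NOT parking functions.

|PF(6,6)| = 1·7^5 = 1 · 16807 = 16807
E.g. (5,6,6,5,6,6) → sorted (5,5,6,6,6,6): b_1=5>1, not a PF.
6^6 − 16807 = 46656 − 16807 = 29849

29849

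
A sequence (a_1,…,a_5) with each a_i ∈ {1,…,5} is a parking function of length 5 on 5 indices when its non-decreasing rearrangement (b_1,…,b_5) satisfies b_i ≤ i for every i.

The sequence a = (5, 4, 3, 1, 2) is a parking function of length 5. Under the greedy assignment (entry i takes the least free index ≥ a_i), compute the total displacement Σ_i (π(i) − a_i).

Σπ = 5·6/2 = 15 (π permutes [5]); Σa = 5+4+3+1+2 = 15; disp = 15−15 = 0.

0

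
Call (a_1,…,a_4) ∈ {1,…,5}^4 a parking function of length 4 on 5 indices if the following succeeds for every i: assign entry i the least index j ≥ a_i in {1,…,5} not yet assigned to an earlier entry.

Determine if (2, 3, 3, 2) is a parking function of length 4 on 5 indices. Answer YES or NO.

Sorted: b = (2, 2, 3, 3).
  b_1=2 ≤ 2
  b_2=2 ≤ 3
  b_3=3 ≤ 4
  b_4=3 ≤ 5
All bounds hold ⇒ YES

YES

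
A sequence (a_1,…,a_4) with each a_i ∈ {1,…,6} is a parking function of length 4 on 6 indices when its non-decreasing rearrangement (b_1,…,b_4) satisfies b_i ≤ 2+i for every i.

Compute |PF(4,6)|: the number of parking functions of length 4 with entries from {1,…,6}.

1029

#PF = 3·7^3 = 3 · 343 = 1029 [KW]
Check (5,4,6,3) → sorted (3,4,5,6): b_i ≤ 2+i ∀i, a PF.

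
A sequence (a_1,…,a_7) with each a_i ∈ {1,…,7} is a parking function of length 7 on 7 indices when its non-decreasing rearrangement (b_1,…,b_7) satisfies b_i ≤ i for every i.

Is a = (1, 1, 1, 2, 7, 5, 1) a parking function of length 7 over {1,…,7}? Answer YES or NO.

YES

Rearranged: b = (1, 1, 1, 1, 2, 5, 7).
  b_1=1 ≤ 1
  b_2=1 ≤ 2
  b_3=1 ≤ 3
  b_4=1 ≤ 4
  b_5=2 ≤ 5
  b_6=5 ≤ 6
  b_7=7 ≤ 7
All bounds hold ⇒ YES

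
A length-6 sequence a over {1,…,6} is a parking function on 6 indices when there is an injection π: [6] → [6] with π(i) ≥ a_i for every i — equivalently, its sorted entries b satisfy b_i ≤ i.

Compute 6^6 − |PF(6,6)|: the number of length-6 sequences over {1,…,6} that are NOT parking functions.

29849

|PF(6,6)| = (6+1−6)·(6+1)^{6−1} = 1·16807 = 16807 (Pollak)
Example (6,5,6,5,6,4) → sorted (4,5,5,6,6,6): b_1=4>1, not a PF.
So 46656 − 16807 = 29849 fail.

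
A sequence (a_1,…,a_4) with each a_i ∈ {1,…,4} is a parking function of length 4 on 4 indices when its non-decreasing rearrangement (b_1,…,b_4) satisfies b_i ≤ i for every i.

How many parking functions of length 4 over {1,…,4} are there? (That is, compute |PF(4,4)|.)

125

Count = (4+1−4)·(4+1)^{4−1} = 1×125 = 125
One tuple (1,1,4,3) → sorted (1,1,3,4): b_i ≤ i ∀i, a PF.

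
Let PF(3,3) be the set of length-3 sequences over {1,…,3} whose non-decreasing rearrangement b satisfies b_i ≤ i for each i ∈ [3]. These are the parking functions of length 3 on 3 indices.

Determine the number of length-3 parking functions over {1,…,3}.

|PF(3,3)| = (4−3)·4^(3−1) = 1 · 16 = 16 (Konheim–Weiss)
One tuple (1,1,2) → sorted (1,1,2): b_i ≤ i ∀i, a PF.

16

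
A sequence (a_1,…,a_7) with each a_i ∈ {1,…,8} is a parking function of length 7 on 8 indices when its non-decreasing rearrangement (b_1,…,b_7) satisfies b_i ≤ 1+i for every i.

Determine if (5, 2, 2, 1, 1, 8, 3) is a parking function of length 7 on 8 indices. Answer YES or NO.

Order a: b = (1, 1, 2, 2, 3, 5, 8).
  b_1=1 ≤ 2
  b_2=1 ≤ 3
  b_3=2 ≤ 4
  b_4=2 ≤ 5
  b_5=3 ≤ 6
  b_6=5 ≤ 7
  b_7=8 ≤ 8
All bounds hold ⇒ YES

YES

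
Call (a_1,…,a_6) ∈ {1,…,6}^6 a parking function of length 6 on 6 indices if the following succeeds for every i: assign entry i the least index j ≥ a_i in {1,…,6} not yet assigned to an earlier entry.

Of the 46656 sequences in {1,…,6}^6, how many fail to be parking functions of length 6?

29849

|PF| = (6+1−6)·(6+1)^{6−1} = 1×16807 = 16807
Example (6,4,5,6,2,6) → sorted (2,4,5,6,6,6): b_1=2>1, not a PF.
Total 46656; non-PF = 46656−16807 = 29849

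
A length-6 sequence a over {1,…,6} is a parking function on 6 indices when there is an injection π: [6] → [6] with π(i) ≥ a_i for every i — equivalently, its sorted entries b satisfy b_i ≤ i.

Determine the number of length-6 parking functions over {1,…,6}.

16807

|PF| = (7−6)·7^(6−1) = 1 · 16807 = 16807 (Pollak)
Example (2,4,1,5,1,4) → sorted (1,1,2,4,4,5): b_i ≤ i ∀i, a PF.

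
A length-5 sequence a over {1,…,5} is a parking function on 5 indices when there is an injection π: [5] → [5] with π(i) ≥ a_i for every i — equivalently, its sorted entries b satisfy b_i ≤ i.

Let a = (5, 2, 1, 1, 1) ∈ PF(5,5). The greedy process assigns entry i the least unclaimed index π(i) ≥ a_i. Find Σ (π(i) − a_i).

Σπ = 5·6/2 = 15 (π permutes [5]); Σa = 5+2+1+1+1 = 10; disp = 15−10 = 5.

5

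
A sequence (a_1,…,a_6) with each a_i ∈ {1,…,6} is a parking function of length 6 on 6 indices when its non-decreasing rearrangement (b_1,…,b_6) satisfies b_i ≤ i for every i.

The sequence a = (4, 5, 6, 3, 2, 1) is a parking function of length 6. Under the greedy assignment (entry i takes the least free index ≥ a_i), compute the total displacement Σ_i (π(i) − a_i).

0

Σπ(i) = 1+…+6 = 21; Σa = 4+5+6+3+2+1 = 21; disp = 21−21 = 0.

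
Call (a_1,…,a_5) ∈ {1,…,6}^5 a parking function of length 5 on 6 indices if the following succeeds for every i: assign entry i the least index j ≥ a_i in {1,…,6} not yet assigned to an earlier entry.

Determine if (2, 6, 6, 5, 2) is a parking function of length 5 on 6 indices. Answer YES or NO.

NO

Order a: b = (2, 2, 5, 6, 6).
  b_1=2 ≤ 2
  b_2=2 ≤ 3
  b_3=5 > 4
  fails at i=3 ⇒ NO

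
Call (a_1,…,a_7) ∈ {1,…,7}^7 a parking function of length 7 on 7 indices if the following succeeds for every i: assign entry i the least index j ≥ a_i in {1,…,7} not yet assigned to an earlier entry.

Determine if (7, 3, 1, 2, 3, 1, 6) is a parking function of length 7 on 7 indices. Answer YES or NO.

YES

Sorted: b = (1, 1, 2, 3, 3, 6, 7).
  b_1=1 ≤ 1
  b_2=1 ≤ 2
  b_3=2 ≤ 3
  b_4=3 ≤ 4
  b_5=3 ≤ 5
  b_6=6 ≤ 6
  b_7=7 ≤ 7
All bounds hold ⇒ YES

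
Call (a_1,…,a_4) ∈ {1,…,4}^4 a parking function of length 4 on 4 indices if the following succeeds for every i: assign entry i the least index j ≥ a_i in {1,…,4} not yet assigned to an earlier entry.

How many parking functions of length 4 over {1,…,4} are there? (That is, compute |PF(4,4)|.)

125

Count = (4−4+1)·(4+1)^(4−1) = 1×125 = 125
Check (3,2,2,1) → sorted (1,2,2,3): b_i ≤ i ∀i, a PF.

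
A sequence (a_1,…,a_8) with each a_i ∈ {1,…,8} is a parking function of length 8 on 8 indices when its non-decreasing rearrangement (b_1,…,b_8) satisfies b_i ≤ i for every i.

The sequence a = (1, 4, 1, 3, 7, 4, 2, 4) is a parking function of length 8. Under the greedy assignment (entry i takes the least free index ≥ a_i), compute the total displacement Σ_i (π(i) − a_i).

10

Σπ(i) = 1+…+8 = 36; Σa = 1+4+1+3+7+4+2+4 = 26; disp = 36−26 = 10.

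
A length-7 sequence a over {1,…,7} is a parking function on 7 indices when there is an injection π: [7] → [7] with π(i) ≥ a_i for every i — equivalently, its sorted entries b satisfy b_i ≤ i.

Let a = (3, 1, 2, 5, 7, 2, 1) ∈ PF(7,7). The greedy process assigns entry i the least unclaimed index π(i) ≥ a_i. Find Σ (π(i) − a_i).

Σπ(i) = 1+…+7 = 28; Σa = 3+1+2+5+7+2+1 = 21; disp = 28−21 = 7.

7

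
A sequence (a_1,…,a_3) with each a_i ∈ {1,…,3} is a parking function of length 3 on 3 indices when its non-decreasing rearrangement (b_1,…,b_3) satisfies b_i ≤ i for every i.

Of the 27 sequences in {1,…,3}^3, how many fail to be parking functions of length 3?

11

|PF| = 1·4^2 = 1·16 = 16
One tuple (3,3,2) → sorted (2,3,3): b_1=2>1, not a PF.
So 27 − 16 = 11 fail.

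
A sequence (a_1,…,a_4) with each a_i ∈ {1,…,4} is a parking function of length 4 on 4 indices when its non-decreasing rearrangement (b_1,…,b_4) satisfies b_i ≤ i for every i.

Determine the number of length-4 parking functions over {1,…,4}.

|PF(4,4)| = (5−4)·5^(4−1) = 1 · 125 = 125 (Pollak)
E.g. (1,2,3,1) → sorted (1,1,2,3): b_i ≤ i ∀i, a PF.

125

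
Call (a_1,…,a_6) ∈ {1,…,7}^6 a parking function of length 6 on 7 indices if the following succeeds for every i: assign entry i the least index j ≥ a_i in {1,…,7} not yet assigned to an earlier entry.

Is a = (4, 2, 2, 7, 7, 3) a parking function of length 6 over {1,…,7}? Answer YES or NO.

Order a: b = (2, 2, 3, 4, 7, 7).
  b_1=2 ≤ 2
  b_2=2 ≤ 3
  b_3=3 ≤ 4
  b_4=4 ≤ 5
  b_5=7 > 6
  fails at i=5 ⇒ NO

NO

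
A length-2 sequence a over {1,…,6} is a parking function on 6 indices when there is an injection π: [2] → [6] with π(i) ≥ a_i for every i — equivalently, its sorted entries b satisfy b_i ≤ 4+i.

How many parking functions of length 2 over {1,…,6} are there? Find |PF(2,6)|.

35

#PF = 5·7^1 = 5×7 = 35
One tuple (3,2) → sorted (2,3): b_i ≤ 4+i ∀i, a PF.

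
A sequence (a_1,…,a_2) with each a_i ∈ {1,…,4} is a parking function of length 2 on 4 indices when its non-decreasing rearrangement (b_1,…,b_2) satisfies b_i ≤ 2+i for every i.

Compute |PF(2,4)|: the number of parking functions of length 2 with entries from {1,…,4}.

15

Count = 3·5^1 = 3 · 5 = 15 (Pollak)
Check (2,2) → sorted (2,2): b_i ≤ 2+i ∀i, a PF.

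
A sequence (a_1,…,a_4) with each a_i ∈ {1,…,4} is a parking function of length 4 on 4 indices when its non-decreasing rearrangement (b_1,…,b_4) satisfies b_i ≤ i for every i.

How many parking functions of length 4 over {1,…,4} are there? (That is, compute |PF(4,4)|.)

|PF(4,4)| = (5−4)·5^(4−1) = 1 · 125 = 125 (Konheim–Weiss)
E.g. (1,2,2,2) → sorted (1,2,2,2): b_i ≤ i ∀i, a PF.

125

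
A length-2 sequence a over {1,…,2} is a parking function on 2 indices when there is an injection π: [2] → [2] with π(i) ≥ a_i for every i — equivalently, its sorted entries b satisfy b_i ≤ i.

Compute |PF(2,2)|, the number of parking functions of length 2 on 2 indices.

3

|PF| = (2+1−2)·(2+1)^{2−1} = 1 · 3 = 3 (Konheim–Weiss)
Example (1,1) → sorted (1,1): b_i ≤ i ∀i, a PF.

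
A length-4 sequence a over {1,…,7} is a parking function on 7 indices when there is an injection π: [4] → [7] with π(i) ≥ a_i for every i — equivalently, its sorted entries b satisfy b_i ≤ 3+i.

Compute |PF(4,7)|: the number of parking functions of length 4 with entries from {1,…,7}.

2048

#PF = (7−4+1)·(7+1)^(4−1) = 4×512 = 2048
E.g. (3,5,7,1) → sorted (1,3,5,7): b_i ≤ 3+i ∀i, a PF.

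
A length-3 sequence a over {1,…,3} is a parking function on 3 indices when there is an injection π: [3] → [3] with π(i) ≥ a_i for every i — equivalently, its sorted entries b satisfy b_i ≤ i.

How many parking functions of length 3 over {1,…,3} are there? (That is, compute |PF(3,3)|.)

16

|PF| = (3+1−3)·(3+1)^{3−1} = 1 · 16 = 16 (Konheim–Weiss)
Example (1,2,3) → sorted (1,2,3): b_i ≤ i ∀i, a PF.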